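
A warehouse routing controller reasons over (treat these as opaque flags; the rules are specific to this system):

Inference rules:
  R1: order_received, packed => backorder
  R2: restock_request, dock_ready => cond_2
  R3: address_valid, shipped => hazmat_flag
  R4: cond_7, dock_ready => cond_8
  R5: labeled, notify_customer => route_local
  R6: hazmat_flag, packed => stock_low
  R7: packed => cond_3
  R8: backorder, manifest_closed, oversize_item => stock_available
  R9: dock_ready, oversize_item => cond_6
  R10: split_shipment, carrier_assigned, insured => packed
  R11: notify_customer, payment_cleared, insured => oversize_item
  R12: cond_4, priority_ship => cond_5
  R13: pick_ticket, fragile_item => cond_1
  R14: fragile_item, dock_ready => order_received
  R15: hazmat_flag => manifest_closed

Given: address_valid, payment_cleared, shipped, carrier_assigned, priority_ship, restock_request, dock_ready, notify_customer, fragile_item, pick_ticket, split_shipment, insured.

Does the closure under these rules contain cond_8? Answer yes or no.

Round 1: R2 [restock_request, dock_ready => cond_2]; R3 [address_valid, shipped => hazmat_flag]; R10 [split_shipment, carrier_assigned, insured => packed]; R11 [notify_customer, payment_cleared, insured => oversize_item]; R13 [pick_ticket, fragile_item => cond_1]; R14 [fragile_item, dock_ready => order_received]. Adds cond_2, hazmat_flag, packed, oversize_item, cond_1, order_received.
Round 2: R1 [order_received, packed => backorder]; R6 [hazmat_flag, packed => stock_low]; R7 [packed => cond_3]; R9 [dock_ready, oversize_item => cond_6]; R15 [hazmat_flag => manifest_closed]. Adds backorder, stock_low, cond_3, cond_6, manifest_closed.
Round 3: R8 [backorder, manifest_closed, oversize_item => stock_available]. Adds stock_available.
Fixed point reached. cond_8 is concluded only by R4; R4 needs cond_7 (never derived).

no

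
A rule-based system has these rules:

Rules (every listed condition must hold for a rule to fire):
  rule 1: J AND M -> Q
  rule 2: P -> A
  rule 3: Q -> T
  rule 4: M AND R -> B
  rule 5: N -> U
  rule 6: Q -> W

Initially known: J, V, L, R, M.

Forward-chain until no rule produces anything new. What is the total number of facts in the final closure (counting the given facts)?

9

Round 1: rule 1 [J AND M -> Q]; rule 4 [M AND R -> B]. Adds Q, B.
Round 2: rule 3 [Q -> T]; rule 6 [Q -> W]. Adds T, W.
Closure: {B, J, L, M, Q, R, T, V, W} — 9 facts.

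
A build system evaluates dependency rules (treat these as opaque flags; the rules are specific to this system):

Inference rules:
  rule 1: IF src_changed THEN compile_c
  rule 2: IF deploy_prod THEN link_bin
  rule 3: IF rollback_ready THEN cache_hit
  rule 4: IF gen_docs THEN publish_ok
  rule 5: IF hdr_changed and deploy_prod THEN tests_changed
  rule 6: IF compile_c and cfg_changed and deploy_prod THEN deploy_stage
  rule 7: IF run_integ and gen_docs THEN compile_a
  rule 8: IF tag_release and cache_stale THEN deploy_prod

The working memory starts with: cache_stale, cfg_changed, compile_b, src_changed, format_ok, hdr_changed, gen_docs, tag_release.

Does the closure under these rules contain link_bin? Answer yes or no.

[1] rule 1 [IF src_changed THEN compile_c]; rule 4 [IF gen_docs THEN publish_ok]; rule 8 [IF tag_release and cache_stale THEN deploy_prod]. ⇒ new: compile_c, publish_ok, deploy_prod.
[2] rule 2 [IF deploy_prod THEN link_bin]; rule 5 [IF hdr_changed and deploy_prod THEN tests_changed]; rule 6 [IF compile_c and cfg_changed and deploy_prod THEN deploy_stage]. ⇒ new: link_bin, tests_changed, deploy_stage.
link_bin appears in round 2, so it is derivable.

yes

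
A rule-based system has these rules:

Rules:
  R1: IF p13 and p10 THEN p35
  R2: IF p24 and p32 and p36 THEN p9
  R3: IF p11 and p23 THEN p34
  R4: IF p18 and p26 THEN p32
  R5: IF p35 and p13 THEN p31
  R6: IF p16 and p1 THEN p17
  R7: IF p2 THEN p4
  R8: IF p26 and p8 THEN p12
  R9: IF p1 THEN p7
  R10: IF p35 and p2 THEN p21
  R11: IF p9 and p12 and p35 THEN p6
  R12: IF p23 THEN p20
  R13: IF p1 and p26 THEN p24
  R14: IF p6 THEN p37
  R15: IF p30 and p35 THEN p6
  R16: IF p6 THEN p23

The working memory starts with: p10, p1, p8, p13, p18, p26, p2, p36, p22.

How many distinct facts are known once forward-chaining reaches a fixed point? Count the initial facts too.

22

[1] R1 [IF p13 and p10 THEN p35]; R4 [IF p18 and p26 THEN p32]; R7 [IF p2 THEN p4]; R8 [IF p26 and p8 THEN p12]; R9 [IF p1 THEN p7]; R13 [IF p1 and p26 THEN p24]. ⇒ new: p35, p32, p4, p12, p7, p24.
[2] R2 [IF p24 and p32 and p36 THEN p9]; R5 [IF p35 and p13 THEN p31]; R10 [IF p35 and p2 THEN p21]. ⇒ new: p9, p31, p21.
[3] R11 [IF p9 and p12 and p35 THEN p6]. ⇒ new: p6.
[4] R14 [IF p6 THEN p37]; R16 [IF p6 THEN p23]. ⇒ new: p37, p23.
[5] R12 [IF p23 THEN p20]. ⇒ new: p20.
Closure: {p1, p10, p12, p13, p18, p2, p20, p21, p22, p23, p24, p26, p31, p32, p35, p36, p37, p4, p6, p7, p8, p9} — 22 facts.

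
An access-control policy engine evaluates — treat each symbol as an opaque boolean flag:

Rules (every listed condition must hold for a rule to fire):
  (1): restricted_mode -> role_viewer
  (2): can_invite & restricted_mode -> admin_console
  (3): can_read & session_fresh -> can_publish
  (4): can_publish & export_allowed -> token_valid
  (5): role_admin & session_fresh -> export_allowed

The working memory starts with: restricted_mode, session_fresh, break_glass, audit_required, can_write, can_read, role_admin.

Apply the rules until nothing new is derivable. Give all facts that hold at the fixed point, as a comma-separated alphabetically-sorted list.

audit_required, break_glass, can_publish, can_read, can_write, export_allowed, restricted_mode, role_admin, role_viewer, session_fresh, token_valid

Round 1 fires (1), (3), (5), giving role_viewer, can_publish, export_allowed.
Round 2 fires (4), giving token_valid.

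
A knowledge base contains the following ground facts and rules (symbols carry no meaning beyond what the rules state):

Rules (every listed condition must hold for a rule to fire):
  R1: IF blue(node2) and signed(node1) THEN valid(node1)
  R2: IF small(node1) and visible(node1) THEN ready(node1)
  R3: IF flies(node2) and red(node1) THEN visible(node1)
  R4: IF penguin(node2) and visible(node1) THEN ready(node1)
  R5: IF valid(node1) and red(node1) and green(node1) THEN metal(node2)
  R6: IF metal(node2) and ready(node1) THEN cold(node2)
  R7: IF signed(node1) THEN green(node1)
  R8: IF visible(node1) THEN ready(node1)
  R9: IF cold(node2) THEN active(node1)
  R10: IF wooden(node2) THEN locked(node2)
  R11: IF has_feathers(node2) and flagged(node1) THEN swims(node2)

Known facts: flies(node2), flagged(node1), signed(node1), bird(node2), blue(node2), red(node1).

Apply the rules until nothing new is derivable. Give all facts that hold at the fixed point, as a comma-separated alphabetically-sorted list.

Round 1: R1 [IF blue(node2) and signed(node1) THEN valid(node1)]; R3 [IF flies(node2) and red(node1) THEN visible(node1)]; R7 [IF signed(node1) THEN green(node1)]. New: valid(node1), visible(node1), green(node1).
Round 2: R5 [IF valid(node1) and red(node1) and green(node1) THEN metal(node2)]; R8 [IF visible(node1) THEN ready(node1)]. New: metal(node2), ready(node1).
Round 3: R6 [IF metal(node2) and ready(node1) THEN cold(node2)]. New: cold(node2).
Round 4: R9 [IF cold(node2) THEN active(node1)]. New: active(node1).

active(node1), bird(node2), blue(node2), cold(node2), flagged(node1), flies(node2), green(node1), metal(node2), ready(node1), red(node1), signed(node1), valid(node1), visible(node1)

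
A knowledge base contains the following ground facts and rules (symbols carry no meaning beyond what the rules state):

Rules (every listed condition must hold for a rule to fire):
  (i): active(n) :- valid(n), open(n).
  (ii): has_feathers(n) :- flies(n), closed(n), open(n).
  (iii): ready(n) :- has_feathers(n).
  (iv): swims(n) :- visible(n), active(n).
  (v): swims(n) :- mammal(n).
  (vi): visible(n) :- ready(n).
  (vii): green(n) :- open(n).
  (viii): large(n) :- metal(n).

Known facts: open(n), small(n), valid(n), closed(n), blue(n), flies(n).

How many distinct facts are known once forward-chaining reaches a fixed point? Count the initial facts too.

12

Round 1 fires (i), (ii), (vii), giving active(n), has_feathers(n), green(n).
Round 2 fires (iii), giving ready(n).
Round 3 fires (vi), giving visible(n).
Round 4 fires (iv), giving swims(n).
Closure: {active(n), blue(n), closed(n), flies(n), green(n), has_feathers(n), open(n), ready(n), small(n), swims(n), valid(n), visible(n)} — 12 facts.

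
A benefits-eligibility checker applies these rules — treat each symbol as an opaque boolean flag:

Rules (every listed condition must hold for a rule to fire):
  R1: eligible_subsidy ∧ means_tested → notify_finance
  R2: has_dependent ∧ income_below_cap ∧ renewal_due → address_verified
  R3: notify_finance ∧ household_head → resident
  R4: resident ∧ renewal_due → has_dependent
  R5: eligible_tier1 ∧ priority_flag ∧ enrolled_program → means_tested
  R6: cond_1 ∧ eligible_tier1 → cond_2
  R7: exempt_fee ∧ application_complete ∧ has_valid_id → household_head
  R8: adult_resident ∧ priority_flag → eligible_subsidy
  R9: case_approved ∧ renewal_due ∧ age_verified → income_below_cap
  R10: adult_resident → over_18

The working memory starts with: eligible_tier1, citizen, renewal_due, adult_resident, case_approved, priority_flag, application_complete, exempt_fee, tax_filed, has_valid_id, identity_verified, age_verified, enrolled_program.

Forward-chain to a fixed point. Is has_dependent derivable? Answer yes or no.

yes

Round 1 fires R5, R7, R8, R9, R10, giving means_tested, household_head, eligible_subsidy, income_below_cap, over_18.
Round 2 fires R1, giving notify_finance.
Round 3 fires R3, giving resident.
Round 4 fires R4, giving has_dependent.
Round 5 fires R2, giving address_verified.
has_dependent appears in round 4, so it is derivable.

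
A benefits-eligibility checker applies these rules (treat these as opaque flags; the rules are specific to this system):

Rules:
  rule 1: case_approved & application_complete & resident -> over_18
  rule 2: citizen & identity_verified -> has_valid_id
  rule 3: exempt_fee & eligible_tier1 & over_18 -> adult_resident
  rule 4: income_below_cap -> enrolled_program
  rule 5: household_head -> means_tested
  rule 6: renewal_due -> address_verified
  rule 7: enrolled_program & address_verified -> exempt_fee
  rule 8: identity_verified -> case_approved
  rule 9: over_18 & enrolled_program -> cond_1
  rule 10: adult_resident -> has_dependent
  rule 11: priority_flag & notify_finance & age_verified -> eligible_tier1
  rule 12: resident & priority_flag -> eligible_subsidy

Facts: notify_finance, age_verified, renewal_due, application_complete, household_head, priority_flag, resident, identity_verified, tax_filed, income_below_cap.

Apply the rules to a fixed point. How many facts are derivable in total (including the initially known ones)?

21

Round 1 fires rule 4, rule 5, rule 6, rule 8, rule 11, rule 12, giving enrolled_program, means_tested, address_verified, case_approved, eligible_tier1, eligible_subsidy.
Round 2 fires rule 1, rule 7, giving over_18, exempt_fee.
Round 3 fires rule 3, rule 9, giving adult_resident, cond_1.
Round 4 fires rule 10, giving has_dependent.
Closure: {address_verified, adult_resident, age_verified, application_complete, case_approved, cond_1, eligible_subsidy, eligible_tier1, enrolled_program, exempt_fee, has_dependent, household_head, identity_verified, income_below_cap, means_tested, notify_finance, over_18, priority_flag, renewal_due, resident, tax_filed} — 21 facts.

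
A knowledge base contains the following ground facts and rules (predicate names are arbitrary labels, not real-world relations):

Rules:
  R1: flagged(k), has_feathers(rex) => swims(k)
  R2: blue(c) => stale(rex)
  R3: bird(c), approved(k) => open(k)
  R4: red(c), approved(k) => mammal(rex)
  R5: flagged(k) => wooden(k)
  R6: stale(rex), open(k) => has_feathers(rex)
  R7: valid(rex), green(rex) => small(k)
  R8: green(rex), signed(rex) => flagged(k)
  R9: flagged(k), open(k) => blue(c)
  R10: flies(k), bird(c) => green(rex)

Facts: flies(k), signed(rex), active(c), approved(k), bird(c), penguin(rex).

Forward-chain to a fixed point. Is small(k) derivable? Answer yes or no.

no

Round 1 fires R3, R10, giving open(k), green(rex).
Round 2 fires R8, giving flagged(k).
Round 3 fires R5, R9, giving wooden(k), blue(c).
Round 4 fires R2, giving stale(rex).
Round 5 fires R6, giving has_feathers(rex).
Round 6 fires R1, giving swims(k).
Fixed point reached. small(k) is concluded only by R7; R7 needs valid(rex) (never derived).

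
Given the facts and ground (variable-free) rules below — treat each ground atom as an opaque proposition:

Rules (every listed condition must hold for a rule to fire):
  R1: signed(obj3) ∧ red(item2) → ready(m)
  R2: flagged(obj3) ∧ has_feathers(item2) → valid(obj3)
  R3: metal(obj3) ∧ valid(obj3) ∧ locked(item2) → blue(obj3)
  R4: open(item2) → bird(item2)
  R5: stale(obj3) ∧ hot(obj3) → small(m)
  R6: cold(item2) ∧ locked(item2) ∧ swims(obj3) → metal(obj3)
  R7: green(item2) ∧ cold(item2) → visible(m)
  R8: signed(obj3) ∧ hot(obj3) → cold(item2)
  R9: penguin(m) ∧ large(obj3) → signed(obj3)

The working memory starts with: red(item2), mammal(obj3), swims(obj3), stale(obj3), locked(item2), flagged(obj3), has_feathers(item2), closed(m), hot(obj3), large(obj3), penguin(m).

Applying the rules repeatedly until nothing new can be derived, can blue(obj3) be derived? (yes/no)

yes

Round 1 fires R2, R5, R9, giving valid(obj3), small(m), signed(obj3).
Round 2 fires R1, R8, giving ready(m), cold(item2).
Round 3 fires R6, giving metal(obj3).
Round 4 fires R3, giving blue(obj3).
blue(obj3) appears in round 4, so it is derivable.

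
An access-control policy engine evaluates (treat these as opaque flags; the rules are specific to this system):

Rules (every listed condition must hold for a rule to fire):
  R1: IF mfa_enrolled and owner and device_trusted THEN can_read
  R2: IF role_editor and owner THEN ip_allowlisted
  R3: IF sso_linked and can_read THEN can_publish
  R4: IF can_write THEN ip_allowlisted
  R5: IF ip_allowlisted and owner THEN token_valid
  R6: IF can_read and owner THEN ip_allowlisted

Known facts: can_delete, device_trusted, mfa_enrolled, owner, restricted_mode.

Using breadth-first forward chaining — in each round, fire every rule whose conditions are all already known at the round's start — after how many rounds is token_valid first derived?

[1] R1 [IF mfa_enrolled and owner and device_trusted THEN can_read]. ⇒ new: can_read.
[2] R6 [IF can_read and owner THEN ip_allowlisted]. ⇒ new: ip_allowlisted.
[3] R5 [IF ip_allowlisted and owner THEN token_valid]. ⇒ new: token_valid.
token_valid first appears in round 3.

3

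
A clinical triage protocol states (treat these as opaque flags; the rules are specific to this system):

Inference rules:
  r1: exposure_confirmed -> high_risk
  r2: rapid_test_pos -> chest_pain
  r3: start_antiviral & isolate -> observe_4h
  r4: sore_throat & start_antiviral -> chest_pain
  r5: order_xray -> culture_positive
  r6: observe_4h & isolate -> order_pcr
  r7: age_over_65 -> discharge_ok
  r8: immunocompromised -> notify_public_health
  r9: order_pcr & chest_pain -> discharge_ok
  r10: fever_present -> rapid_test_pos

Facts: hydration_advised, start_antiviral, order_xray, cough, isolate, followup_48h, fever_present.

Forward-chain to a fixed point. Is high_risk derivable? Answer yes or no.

Round 1: r3 [start_antiviral & isolate -> observe_4h]; r5 [order_xray -> culture_positive]; r10 [fever_present -> rapid_test_pos]. Adds observe_4h, culture_positive, rapid_test_pos.
Round 2: r2 [rapid_test_pos -> chest_pain]; r6 [observe_4h & isolate -> order_pcr]. Adds chest_pain, order_pcr.
Round 3: r9 [order_pcr & chest_pain -> discharge_ok]. Adds discharge_ok.
Fixed point reached. high_risk is concluded only by r1; r1 needs exposure_confirmed (never derived).

no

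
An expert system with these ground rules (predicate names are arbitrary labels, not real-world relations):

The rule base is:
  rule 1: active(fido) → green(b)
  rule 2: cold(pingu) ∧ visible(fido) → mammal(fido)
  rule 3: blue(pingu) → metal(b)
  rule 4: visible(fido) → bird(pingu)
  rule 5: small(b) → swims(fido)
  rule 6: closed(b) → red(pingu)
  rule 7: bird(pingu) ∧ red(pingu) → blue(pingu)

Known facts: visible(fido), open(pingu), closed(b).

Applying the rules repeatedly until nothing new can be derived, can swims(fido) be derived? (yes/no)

Round 1 — rule 4, rule 6, derive bird(pingu), red(pingu).
Round 2 — rule 7, derive blue(pingu).
Round 3 — rule 3, derive metal(b).
Fixed point reached. swims(fido) is concluded only by rule 5; rule 5 needs small(b) (never derived).

no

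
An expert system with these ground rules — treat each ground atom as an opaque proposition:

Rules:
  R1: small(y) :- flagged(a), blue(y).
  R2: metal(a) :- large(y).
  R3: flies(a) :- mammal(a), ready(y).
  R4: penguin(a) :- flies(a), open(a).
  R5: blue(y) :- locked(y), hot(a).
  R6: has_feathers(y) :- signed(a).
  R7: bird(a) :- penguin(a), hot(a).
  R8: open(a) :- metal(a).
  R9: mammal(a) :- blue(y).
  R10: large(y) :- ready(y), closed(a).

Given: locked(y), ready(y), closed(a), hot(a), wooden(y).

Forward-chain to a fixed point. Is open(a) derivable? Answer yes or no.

yes

[1] R5 [blue(y) :- locked(y), hot(a).]; R10 [large(y) :- ready(y), closed(a).]. ⇒ new: blue(y), large(y).
[2] R2 [metal(a) :- large(y).]; R9 [mammal(a) :- blue(y).]. ⇒ new: metal(a), mammal(a).
[3] R3 [flies(a) :- mammal(a), ready(y).]; R8 [open(a) :- metal(a).]. ⇒ new: flies(a), open(a).
[4] R4 [penguin(a) :- flies(a), open(a).]. ⇒ new: penguin(a).
[5] R7 [bird(a) :- penguin(a), hot(a).]. ⇒ new: bird(a).
open(a) appears in round 3, so it is derivable.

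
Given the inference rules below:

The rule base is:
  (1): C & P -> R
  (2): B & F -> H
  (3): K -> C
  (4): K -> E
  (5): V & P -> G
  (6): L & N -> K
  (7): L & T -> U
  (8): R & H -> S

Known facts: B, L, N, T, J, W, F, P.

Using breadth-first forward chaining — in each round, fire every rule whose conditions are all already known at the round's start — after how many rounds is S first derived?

Round 1 — (2), (6), (7), derive H, K, U.
Round 2 — (3), (4), derive C, E.
Round 3 — (1), derive R.
Round 4 — (8), derive S.
S first appears in round 4.

4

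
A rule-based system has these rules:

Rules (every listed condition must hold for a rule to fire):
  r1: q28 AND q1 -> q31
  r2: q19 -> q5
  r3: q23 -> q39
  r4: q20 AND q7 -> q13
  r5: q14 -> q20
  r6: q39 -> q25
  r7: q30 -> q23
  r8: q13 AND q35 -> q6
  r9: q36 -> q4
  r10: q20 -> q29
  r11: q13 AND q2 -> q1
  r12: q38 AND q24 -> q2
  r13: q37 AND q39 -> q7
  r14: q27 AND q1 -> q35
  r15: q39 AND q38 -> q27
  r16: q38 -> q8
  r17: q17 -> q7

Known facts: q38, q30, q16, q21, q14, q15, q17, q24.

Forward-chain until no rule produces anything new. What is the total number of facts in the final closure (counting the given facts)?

[1] r5 [q14 -> q20]; r7 [q30 -> q23]; r12 [q38 AND q24 -> q2]; r16 [q38 -> q8]; r17 [q17 -> q7]. ⇒ new: q20, q23, q2, q8, q7.
[2] r3 [q23 -> q39]; r4 [q20 AND q7 -> q13]; r10 [q20 -> q29]. ⇒ new: q39, q13, q29.
[3] r6 [q39 -> q25]; r11 [q13 AND q2 -> q1]; r15 [q39 AND q38 -> q27]. ⇒ new: q25, q1, q27.
[4] r14 [q27 AND q1 -> q35]. ⇒ new: q35.
[5] r8 [q13 AND q35 -> q6]. ⇒ new: q6.
Closure: {q1, q13, q14, q15, q16, q17, q2, q20, q21, q23, q24, q25, q27, q29, q30, q35, q38, q39, q6, q7, q8} — 21 facts.

21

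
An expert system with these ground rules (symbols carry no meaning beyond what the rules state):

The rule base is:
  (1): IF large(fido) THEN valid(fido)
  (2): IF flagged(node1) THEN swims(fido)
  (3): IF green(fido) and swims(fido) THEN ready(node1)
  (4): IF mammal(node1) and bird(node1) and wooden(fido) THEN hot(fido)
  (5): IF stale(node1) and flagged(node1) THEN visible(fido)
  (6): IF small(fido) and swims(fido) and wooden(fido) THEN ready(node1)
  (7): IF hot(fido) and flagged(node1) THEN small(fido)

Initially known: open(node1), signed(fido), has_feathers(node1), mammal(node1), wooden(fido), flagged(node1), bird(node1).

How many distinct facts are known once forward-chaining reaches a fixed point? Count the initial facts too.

Round 1 fires (2), (4), giving swims(fido), hot(fido).
Round 2 fires (7), giving small(fido).
Round 3 fires (6), giving ready(node1).
Closure: {bird(node1), flagged(node1), has_feathers(node1), hot(fido), mammal(node1), open(node1), ready(node1), signed(fido), small(fido), swims(fido), wooden(fido)} — 11 facts.

11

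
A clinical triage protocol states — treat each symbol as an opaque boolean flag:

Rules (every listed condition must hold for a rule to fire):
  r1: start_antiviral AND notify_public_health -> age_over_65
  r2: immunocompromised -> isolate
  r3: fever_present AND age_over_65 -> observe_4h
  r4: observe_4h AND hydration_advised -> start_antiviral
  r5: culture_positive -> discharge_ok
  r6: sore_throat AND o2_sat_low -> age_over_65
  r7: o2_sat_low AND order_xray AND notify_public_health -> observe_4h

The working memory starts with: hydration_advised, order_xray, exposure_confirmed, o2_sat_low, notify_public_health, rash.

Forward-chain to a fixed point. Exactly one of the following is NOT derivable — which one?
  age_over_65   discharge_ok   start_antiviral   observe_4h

discharge_ok

Round 1: r7 [o2_sat_low AND order_xray AND notify_public_health -> observe_4h]. Adds observe_4h.
Round 2: r4 [observe_4h AND hydration_advised -> start_antiviral]. Adds start_antiviral.
Round 3: r1 [start_antiviral AND notify_public_health -> age_over_65]. Adds age_over_65.
Derived: start_antiviral (round 2), age_over_65 (round 3), observe_4h (round 1). discharge_ok never appears in any round.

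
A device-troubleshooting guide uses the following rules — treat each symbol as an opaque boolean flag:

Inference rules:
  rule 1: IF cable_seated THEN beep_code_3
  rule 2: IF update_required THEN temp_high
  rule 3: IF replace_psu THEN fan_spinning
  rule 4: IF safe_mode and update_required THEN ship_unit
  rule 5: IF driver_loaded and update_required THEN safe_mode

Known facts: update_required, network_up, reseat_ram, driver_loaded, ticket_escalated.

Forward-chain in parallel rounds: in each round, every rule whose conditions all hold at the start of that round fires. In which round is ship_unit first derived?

Round 1 — rule 2, rule 5, derive temp_high, safe_mode.
Round 2 — rule 4, derive ship_unit.
ship_unit first appears in round 2.

2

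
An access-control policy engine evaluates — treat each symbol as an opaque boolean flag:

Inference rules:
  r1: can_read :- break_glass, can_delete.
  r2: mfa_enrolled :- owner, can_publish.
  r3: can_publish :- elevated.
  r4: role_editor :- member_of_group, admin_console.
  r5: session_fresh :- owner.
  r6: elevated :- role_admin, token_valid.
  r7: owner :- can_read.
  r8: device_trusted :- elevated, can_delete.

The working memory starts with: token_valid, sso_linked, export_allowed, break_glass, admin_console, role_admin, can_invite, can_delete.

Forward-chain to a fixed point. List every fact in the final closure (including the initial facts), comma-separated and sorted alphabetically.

admin_console, break_glass, can_delete, can_invite, can_publish, can_read, device_trusted, elevated, export_allowed, mfa_enrolled, owner, role_admin, session_fresh, sso_linked, token_valid

Round 1: r1 [can_read :- break_glass, can_delete.]; r6 [elevated :- role_admin, token_valid.]. New: can_read, elevated.
Round 2: r3 [can_publish :- elevated.]; r7 [owner :- can_read.]; r8 [device_trusted :- elevated, can_delete.]. New: can_publish, owner, device_trusted.
Round 3: r2 [mfa_enrolled :- owner, can_publish.]; r5 [session_fresh :- owner.]. New: mfa_enrolled, session_fresh.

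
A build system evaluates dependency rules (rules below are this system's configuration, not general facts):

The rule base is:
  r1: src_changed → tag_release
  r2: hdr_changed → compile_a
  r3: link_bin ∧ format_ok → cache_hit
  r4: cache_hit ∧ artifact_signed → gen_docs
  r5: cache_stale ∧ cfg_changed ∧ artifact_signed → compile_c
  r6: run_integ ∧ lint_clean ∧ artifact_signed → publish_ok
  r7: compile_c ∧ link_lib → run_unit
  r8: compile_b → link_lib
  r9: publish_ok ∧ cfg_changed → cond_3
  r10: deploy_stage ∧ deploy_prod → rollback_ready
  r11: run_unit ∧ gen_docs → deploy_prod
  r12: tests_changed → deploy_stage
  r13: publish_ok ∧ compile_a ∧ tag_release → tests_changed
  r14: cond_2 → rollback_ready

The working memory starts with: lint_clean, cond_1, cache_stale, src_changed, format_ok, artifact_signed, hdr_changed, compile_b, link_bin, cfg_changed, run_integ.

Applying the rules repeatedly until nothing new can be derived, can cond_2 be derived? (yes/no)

Round 1 fires r1, r2, r3, r5, r6, r8, giving tag_release, compile_a, cache_hit, compile_c, publish_ok, link_lib.
Round 2 fires r4, r7, r9, r13, giving gen_docs, run_unit, cond_3, tests_changed.
Round 3 fires r11, r12, giving deploy_prod, deploy_stage.
Round 4 fires r10, giving rollback_ready.
Fixed point reached. No rule has cond_2 as a consequent, and it is not given.

no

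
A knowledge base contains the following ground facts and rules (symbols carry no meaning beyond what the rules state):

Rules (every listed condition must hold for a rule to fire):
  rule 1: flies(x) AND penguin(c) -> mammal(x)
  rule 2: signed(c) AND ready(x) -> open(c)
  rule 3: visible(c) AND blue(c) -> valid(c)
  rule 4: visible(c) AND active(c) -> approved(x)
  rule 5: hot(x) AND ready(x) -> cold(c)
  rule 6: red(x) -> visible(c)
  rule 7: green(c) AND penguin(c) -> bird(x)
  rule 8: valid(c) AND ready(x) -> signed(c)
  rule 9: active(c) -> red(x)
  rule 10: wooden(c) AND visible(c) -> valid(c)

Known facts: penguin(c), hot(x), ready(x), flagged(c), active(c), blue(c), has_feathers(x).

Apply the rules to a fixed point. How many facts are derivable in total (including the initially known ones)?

14

Round 1 fires rule 5, rule 9, giving cold(c), red(x).
Round 2 fires rule 6, giving visible(c).
Round 3 fires rule 3, rule 4, giving valid(c), approved(x).
Round 4 fires rule 8, giving signed(c).
Round 5 fires rule 2, giving open(c).
Closure: {active(c), approved(x), blue(c), cold(c), flagged(c), has_feathers(x), hot(x), open(c), penguin(c), ready(x), red(x), signed(c), valid(c), visible(c)} — 14 facts.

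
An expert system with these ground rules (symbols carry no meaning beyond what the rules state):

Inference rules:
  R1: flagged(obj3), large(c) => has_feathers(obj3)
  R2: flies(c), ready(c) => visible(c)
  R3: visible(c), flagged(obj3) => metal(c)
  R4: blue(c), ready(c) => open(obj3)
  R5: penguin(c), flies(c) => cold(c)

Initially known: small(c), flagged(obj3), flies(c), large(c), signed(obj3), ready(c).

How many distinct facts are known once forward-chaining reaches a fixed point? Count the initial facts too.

9

Round 1 — R1, R2, derive has_feathers(obj3), visible(c).
Round 2 — R3, derive metal(c).
Closure: {flagged(obj3), flies(c), has_feathers(obj3), large(c), metal(c), ready(c), signed(obj3), small(c), visible(c)} — 9 facts.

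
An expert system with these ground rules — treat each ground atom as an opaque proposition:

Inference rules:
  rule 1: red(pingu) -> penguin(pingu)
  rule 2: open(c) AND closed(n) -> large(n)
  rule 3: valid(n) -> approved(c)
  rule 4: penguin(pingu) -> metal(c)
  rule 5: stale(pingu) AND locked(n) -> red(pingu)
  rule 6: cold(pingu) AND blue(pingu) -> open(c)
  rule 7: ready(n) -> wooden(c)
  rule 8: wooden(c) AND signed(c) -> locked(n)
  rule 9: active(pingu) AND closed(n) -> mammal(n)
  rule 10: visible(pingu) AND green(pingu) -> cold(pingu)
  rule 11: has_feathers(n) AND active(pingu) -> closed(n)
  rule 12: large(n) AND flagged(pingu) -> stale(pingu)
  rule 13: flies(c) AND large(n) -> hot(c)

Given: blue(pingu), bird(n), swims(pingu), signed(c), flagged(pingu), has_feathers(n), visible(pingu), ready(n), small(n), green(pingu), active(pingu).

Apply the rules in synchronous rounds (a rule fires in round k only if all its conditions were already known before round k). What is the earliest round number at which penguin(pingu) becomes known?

[1] rule 7 [ready(n) -> wooden(c)]; rule 10 [visible(pingu) AND green(pingu) -> cold(pingu)]; rule 11 [has_feathers(n) AND active(pingu) -> closed(n)]. ⇒ new: wooden(c), cold(pingu), closed(n).
[2] rule 6 [cold(pingu) AND blue(pingu) -> open(c)]; rule 8 [wooden(c) AND signed(c) -> locked(n)]; rule 9 [active(pingu) AND closed(n) -> mammal(n)]. ⇒ new: open(c), locked(n), mammal(n).
[3] rule 2 [open(c) AND closed(n) -> large(n)]. ⇒ new: large(n).
[4] rule 12 [large(n) AND flagged(pingu) -> stale(pingu)]. ⇒ new: stale(pingu).
[5] rule 5 [stale(pingu) AND locked(n) -> red(pingu)]. ⇒ new: red(pingu).
[6] rule 1 [red(pingu) -> penguin(pingu)]. ⇒ new: penguin(pingu).
penguin(pingu) first appears in round 6.

6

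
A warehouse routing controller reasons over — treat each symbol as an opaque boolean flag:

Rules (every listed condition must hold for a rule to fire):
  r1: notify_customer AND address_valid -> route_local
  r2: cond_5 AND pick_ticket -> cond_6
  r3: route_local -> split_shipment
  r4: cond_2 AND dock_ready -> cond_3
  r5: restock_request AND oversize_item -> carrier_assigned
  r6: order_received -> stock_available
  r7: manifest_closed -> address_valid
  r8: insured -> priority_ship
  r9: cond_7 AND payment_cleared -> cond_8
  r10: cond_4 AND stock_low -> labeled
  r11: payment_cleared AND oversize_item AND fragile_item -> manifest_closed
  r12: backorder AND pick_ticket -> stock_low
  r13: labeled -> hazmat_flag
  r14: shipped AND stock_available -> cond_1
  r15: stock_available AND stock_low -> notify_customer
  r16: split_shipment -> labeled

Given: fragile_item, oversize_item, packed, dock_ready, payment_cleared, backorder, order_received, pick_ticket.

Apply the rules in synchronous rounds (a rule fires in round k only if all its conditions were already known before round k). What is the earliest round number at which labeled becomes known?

Round 1 fires r6, r11, r12, giving stock_available, manifest_closed, stock_low.
Round 2 fires r7, r15, giving address_valid, notify_customer.
Round 3 fires r1, giving route_local.
Round 4 fires r3, giving split_shipment.
Round 5 fires r16, giving labeled.
labeled first appears in round 5.

5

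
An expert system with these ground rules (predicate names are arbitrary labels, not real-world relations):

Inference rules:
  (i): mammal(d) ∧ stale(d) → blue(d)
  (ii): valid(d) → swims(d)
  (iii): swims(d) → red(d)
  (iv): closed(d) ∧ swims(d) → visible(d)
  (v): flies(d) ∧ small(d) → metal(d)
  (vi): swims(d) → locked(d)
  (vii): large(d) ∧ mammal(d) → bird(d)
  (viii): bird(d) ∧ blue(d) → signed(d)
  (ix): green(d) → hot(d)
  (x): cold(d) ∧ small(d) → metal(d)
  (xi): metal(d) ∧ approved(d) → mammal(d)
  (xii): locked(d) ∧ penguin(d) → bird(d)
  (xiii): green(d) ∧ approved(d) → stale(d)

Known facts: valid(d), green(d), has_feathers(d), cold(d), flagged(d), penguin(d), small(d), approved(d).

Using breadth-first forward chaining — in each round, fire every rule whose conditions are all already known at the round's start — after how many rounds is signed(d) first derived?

4

Round 1: (ii) [valid(d) → swims(d)]; (ix) [green(d) → hot(d)]; (x) [cold(d) ∧ small(d) → metal(d)]; (xiii) [green(d) ∧ approved(d) → stale(d)]. Adds swims(d), hot(d), metal(d), stale(d).
Round 2: (iii) [swims(d) → red(d)]; (vi) [swims(d) → locked(d)]; (xi) [metal(d) ∧ approved(d) → mammal(d)]. Adds red(d), locked(d), mammal(d).
Round 3: (i) [mammal(d) ∧ stale(d) → blue(d)]; (xii) [locked(d) ∧ penguin(d) → bird(d)]. Adds blue(d), bird(d).
Round 4: (viii) [bird(d) ∧ blue(d) → signed(d)]. Adds signed(d).
signed(d) first appears in round 4.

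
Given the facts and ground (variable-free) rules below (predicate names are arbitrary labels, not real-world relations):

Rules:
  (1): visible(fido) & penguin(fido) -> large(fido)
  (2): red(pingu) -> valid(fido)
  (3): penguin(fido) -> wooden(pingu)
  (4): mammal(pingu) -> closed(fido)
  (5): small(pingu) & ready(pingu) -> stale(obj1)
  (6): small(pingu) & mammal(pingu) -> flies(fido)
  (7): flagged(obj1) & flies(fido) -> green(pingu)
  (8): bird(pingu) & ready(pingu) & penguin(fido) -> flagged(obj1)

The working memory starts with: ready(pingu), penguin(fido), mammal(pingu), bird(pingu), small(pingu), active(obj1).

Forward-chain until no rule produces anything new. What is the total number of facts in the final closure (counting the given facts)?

12

Round 1 — (3), (4), (5), (6), (8), derive wooden(pingu), closed(fido), stale(obj1), flies(fido), flagged(obj1).
Round 2 — (7), derive green(pingu).
Closure: {active(obj1), bird(pingu), closed(fido), flagged(obj1), flies(fido), green(pingu), mammal(pingu), penguin(fido), ready(pingu), small(pingu), stale(obj1), wooden(pingu)} — 12 facts.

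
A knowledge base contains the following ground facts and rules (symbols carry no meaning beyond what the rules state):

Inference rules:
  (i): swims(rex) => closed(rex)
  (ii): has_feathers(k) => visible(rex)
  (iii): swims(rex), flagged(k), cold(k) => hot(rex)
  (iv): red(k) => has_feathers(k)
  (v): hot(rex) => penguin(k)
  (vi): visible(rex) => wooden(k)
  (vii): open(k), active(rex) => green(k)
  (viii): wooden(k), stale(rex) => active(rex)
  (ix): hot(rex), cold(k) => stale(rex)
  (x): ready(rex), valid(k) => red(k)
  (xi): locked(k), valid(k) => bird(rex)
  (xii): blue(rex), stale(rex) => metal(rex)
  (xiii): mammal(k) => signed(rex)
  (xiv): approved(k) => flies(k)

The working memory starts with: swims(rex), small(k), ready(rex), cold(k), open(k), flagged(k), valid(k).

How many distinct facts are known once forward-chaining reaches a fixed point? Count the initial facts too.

17

Round 1: (i) [swims(rex) => closed(rex)]; (iii) [swims(rex), flagged(k), cold(k) => hot(rex)]; (x) [ready(rex), valid(k) => red(k)]. Adds closed(rex), hot(rex), red(k).
Round 2: (iv) [red(k) => has_feathers(k)]; (v) [hot(rex) => penguin(k)]; (ix) [hot(rex), cold(k) => stale(rex)]. Adds has_feathers(k), penguin(k), stale(rex).
Round 3: (ii) [has_feathers(k) => visible(rex)]. Adds visible(rex).
Round 4: (vi) [visible(rex) => wooden(k)]. Adds wooden(k).
Round 5: (viii) [wooden(k), stale(rex) => active(rex)]. Adds active(rex).
Round 6: (vii) [open(k), active(rex) => green(k)]. Adds green(k).
Closure: {active(rex), closed(rex), cold(k), flagged(k), green(k), has_feathers(k), hot(rex), open(k), penguin(k), ready(rex), red(k), small(k), stale(rex), swims(rex), valid(k), visible(rex), wooden(k)} — 17 facts.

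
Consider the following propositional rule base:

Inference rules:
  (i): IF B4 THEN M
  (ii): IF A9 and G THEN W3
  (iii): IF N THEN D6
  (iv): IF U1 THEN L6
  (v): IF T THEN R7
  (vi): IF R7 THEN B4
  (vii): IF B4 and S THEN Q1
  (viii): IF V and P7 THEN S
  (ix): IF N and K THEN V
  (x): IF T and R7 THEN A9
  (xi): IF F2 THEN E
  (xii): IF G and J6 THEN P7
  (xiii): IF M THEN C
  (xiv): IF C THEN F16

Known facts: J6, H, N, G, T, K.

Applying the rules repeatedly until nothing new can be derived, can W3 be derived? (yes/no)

yes

Round 1: (iii) [IF N THEN D6]; (v) [IF T THEN R7]; (ix) [IF N and K THEN V]; (xii) [IF G and J6 THEN P7]. Adds D6, R7, V, P7.
Round 2: (vi) [IF R7 THEN B4]; (viii) [IF V and P7 THEN S]; (x) [IF T and R7 THEN A9]. Adds B4, S, A9.
Round 3: (i) [IF B4 THEN M]; (ii) [IF A9 and G THEN W3]; (vii) [IF B4 and S THEN Q1]. Adds M, W3, Q1.
Round 4: (xiii) [IF M THEN C]. Adds C.
Round 5: (xiv) [IF C THEN F16]. Adds F16.
W3 appears in round 3, so it is derivable.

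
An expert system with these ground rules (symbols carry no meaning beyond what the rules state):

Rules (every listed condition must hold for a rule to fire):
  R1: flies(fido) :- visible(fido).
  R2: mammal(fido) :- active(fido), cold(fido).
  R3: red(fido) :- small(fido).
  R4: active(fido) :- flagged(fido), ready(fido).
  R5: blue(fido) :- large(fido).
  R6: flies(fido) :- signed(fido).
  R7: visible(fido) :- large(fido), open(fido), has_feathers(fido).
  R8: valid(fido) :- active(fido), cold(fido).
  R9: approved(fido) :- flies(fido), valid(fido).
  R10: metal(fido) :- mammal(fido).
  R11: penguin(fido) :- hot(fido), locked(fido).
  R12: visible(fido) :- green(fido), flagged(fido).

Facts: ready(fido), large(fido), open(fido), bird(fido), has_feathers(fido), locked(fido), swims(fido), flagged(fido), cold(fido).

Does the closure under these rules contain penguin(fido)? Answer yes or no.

no

Round 1: R4 [active(fido) :- flagged(fido), ready(fido).]; R5 [blue(fido) :- large(fido).]; R7 [visible(fido) :- large(fido), open(fido), has_feathers(fido).]. Adds active(fido), blue(fido), visible(fido).
Round 2: R1 [flies(fido) :- visible(fido).]; R2 [mammal(fido) :- active(fido), cold(fido).]; R8 [valid(fido) :- active(fido), cold(fido).]. Adds flies(fido), mammal(fido), valid(fido).
Round 3: R9 [approved(fido) :- flies(fido), valid(fido).]; R10 [metal(fido) :- mammal(fido).]. Adds approved(fido), metal(fido).
Fixed point reached. penguin(fido) is concluded only by R11; R11 needs hot(fido) (never derived).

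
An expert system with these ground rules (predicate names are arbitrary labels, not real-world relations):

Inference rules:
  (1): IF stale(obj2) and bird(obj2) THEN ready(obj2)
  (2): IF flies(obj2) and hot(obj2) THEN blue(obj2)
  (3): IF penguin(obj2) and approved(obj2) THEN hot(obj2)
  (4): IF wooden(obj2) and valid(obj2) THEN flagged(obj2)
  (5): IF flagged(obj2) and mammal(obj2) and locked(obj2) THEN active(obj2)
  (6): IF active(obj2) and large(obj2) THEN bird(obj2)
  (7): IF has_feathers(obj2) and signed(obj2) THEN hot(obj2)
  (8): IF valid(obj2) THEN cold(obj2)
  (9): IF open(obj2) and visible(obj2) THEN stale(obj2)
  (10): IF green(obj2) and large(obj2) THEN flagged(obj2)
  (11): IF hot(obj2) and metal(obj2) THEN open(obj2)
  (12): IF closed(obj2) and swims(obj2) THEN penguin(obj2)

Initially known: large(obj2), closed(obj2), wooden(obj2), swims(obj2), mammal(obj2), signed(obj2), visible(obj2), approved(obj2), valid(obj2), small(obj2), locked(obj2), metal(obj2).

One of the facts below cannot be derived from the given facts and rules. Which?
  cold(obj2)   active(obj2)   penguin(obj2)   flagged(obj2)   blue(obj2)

blue(obj2)

Round 1 — (4), (8), (12), derive flagged(obj2), cold(obj2), penguin(obj2).
Round 2 — (3), (5), derive hot(obj2), active(obj2).
Round 3 — (6), (11), derive bird(obj2), open(obj2).
Round 4 — (9), derive stale(obj2).
Round 5 — (1), derive ready(obj2).
Derived: penguin(obj2) (round 1), active(obj2) (round 2), flagged(obj2) (round 1), cold(obj2) (round 1). blue(obj2) never appears in any round.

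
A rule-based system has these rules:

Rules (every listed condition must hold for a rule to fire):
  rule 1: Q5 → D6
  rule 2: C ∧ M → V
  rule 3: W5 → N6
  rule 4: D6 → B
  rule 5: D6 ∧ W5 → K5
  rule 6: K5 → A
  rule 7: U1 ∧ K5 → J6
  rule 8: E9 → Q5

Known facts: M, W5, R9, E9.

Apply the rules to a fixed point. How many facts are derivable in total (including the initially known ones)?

10

Round 1 — rule 3, rule 8, derive N6, Q5.
Round 2 — rule 1, derive D6.
Round 3 — rule 4, rule 5, derive B, K5.
Round 4 — rule 6, derive A.
Closure: {A, B, D6, E9, K5, M, N6, Q5, R9, W5} — 10 facts.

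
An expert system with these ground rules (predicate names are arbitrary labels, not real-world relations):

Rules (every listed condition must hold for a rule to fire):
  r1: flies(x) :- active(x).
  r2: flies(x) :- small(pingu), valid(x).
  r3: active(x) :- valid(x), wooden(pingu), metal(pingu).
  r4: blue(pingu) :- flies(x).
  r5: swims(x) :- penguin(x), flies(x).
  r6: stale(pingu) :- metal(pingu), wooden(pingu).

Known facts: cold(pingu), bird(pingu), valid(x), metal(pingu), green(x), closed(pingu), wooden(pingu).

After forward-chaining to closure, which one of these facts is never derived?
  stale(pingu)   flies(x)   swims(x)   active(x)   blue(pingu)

Round 1 fires r3, r6, giving active(x), stale(pingu).
Round 2 fires r1, giving flies(x).
Round 3 fires r4, giving blue(pingu).
Derived: stale(pingu) (round 1), active(x) (round 1), flies(x) (round 2), blue(pingu) (round 3). swims(x) never appears in any round.

swims(x)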